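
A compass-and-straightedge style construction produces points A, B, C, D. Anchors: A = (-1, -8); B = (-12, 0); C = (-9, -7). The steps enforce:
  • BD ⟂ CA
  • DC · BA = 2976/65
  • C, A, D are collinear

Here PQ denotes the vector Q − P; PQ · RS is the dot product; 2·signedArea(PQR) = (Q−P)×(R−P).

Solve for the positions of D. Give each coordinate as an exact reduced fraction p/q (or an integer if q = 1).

1. D_x = -833/65  [C, A, D are collinear ∩ BD ⟂ CA]
2. D_y = -424/65  [C, A, D are collinear ∩ BD ⟂ CA]
   → D = (-833/65, -424/65)

D = (-833/65, -424/65)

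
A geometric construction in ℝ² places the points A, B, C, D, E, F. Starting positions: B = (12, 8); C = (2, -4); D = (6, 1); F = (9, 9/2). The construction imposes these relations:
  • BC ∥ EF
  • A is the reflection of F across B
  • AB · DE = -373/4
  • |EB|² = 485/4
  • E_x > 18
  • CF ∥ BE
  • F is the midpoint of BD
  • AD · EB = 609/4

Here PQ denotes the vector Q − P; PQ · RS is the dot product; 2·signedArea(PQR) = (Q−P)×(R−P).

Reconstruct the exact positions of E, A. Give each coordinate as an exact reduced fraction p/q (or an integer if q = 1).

A = (15, 23/2)
E = (19, 33/2)

1. E_x = 19  [BC ∥ EF ∩ CF ∥ BE]
2. E_y = 33/2  [BC ∥ EF ∩ CF ∥ BE]
   → E = (19, 33/2)
3. A_x = 15  [A is the reflection of F across B]
4. A_y = 23/2  [A is the reflection of F across B]
   → A = (15, 23/2)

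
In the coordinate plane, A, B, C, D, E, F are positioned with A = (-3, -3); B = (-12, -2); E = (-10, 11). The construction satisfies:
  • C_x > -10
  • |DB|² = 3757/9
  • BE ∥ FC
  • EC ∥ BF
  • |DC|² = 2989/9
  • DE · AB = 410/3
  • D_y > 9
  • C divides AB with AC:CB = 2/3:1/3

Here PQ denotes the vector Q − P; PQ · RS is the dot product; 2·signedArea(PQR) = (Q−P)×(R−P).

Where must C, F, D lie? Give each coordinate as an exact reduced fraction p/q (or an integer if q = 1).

C = (-9, -7/3)
D = (5, 28/3)
F = (-11, -46/3)

1. C_x = -9  [C divides AB with AC:CB = 2/3:1/3]
2. C_y = -7/3  [C divides AB with AC:CB = 2/3:1/3]
   → C = (-9, -7/3)
3. F_x = -11  [BE ∥ FC ∩ EC ∥ BF]
4. F_y = -46/3  [BE ∥ FC ∩ EC ∥ BF]
   → F = (-11, -46/3)
5. D_x = 5  [line 9·x + -1·y + -107/3 = 0 ∩ |DB|² = 3757/9]
6. D_y = 28/3  [line 9·x + -1·y + -107/3 = 0 ∩ |DB|² = 3757/9]
   → D = (5, 28/3)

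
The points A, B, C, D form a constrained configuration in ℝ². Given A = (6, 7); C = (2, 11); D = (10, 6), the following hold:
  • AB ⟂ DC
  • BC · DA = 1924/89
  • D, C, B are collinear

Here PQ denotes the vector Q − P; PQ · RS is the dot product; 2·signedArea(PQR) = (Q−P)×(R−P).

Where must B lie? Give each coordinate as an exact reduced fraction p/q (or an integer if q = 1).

B = (594/89, 719/89)

1. B_x = 594/89  [D, C, B are collinear ∩ AB ⟂ DC]
2. B_y = 719/89  [D, C, B are collinear ∩ AB ⟂ DC]
   → B = (594/89, 719/89)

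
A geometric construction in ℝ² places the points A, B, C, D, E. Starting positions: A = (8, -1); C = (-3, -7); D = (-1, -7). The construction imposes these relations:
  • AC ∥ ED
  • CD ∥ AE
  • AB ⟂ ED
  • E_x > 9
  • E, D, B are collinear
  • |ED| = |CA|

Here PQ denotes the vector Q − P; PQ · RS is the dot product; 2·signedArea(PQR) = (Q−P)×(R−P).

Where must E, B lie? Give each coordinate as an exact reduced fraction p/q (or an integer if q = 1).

B = (1328/157, -289/157)
E = (10, -1)

1. E_x = 10  [AC ∥ ED ∩ CD ∥ AE]
2. E_y = -1  [AC ∥ ED ∩ CD ∥ AE]
   → E = (10, -1)
3. B_x = 1328/157  [E, D, B are collinear ∩ AB ⟂ ED]
4. B_y = -289/157  [E, D, B are collinear ∩ AB ⟂ ED]
   → B = (1328/157, -289/157)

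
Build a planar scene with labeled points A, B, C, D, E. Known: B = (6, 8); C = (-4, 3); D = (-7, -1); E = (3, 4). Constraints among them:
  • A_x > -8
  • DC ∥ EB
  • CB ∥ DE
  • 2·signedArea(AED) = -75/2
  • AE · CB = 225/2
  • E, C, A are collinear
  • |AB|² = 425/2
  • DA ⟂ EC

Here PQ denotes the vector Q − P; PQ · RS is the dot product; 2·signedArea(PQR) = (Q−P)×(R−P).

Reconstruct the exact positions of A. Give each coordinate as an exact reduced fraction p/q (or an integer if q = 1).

A = (-15/2, 5/2)

1. A_x = -15/2  [E, C, A are collinear ∩ DA ⟂ EC]
2. A_y = 5/2  [E, C, A are collinear ∩ DA ⟂ EC]
   → A = (-15/2, 5/2)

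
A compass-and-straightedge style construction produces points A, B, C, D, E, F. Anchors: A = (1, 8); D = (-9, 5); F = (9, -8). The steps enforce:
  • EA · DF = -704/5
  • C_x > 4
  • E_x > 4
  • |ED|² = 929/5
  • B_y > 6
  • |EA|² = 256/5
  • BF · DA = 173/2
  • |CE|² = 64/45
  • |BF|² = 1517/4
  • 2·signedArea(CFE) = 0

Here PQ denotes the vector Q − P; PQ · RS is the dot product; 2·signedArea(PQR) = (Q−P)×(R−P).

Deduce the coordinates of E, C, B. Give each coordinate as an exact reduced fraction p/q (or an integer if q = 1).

B = (-4, 13/2)
C = (71/15, 8/15)
E = (21/5, 8/5)

1. E_x = 21/5  [line -18·x + 13·y + 274/5 = 0 ∩ |ED|² = 929/5]
2. E_y = 8/5  [line -18·x + 13·y + 274/5 = 0 ∩ |ED|² = 929/5]
   → E = (21/5, 8/5)
3. C_x = 71/15  [line -48/5·x + -24/5·y + 48 = 0 ∩ |CE|² = 64/45]
4. C_y = 8/15  [line -48/5·x + -24/5·y + 48 = 0 ∩ |CE|² = 64/45]
   → C = (71/15, 8/15)
5. B_x = -4  [line -10·x + -3·y + -41/2 = 0 ∩ |BF|² = 1517/4]
6. B_y = 13/2  [line -10·x + -3·y + -41/2 = 0 ∩ |BF|² = 1517/4]
   → B = (-4, 13/2)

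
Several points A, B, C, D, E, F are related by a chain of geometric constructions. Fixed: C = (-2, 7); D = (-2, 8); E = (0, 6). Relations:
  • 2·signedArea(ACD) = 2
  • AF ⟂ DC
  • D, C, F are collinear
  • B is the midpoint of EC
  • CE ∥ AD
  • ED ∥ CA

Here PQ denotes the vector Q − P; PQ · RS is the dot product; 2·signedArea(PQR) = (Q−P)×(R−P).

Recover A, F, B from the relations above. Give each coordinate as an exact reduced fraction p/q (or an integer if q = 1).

1. A_x = -4  [CE ∥ AD ∩ ED ∥ CA]
2. A_y = 9  [CE ∥ AD ∩ ED ∥ CA]
   → A = (-4, 9)
3. F_x = -2  [D, C, F are collinear ∩ AF ⟂ DC]
4. F_y = 9  [D, C, F are collinear ∩ AF ⟂ DC]
   → F = (-2, 9)
5. B_x = -1  [B is the midpoint of EC]
6. B_y = 13/2  [B is the midpoint of EC]
   → B = (-1, 13/2)

A = (-4, 9)
B = (-1, 13/2)
F = (-2, 9)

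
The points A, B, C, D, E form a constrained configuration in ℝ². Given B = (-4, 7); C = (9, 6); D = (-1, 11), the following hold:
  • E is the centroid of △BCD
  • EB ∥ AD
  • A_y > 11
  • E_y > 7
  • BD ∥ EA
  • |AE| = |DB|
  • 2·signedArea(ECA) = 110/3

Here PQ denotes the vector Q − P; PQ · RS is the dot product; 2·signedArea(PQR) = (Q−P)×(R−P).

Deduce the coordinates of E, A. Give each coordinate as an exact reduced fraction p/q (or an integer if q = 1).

1. E_x = 4/3  [E is the centroid of △BCD]
2. E_y = 8  [E is the centroid of △BCD]
   → E = (4/3, 8)
3. A_x = 13/3  [EB ∥ AD ∩ BD ∥ EA]
4. A_y = 12  [EB ∥ AD ∩ BD ∥ EA]
   → A = (13/3, 12)

A = (13/3, 12)
E = (4/3, 8)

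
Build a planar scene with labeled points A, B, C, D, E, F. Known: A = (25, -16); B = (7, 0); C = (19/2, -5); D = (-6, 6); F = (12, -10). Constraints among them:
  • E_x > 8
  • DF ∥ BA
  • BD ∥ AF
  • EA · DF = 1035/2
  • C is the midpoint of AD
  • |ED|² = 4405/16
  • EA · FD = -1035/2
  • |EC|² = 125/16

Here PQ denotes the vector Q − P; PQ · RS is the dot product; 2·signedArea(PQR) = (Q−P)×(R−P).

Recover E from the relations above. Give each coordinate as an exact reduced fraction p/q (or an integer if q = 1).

1. E_x = 33/4  [line 18·x + -16·y + -377/2 = 0 ∩ |ED|² = 4405/16]
2. E_y = -5/2  [line 18·x + -16·y + -377/2 = 0 ∩ |ED|² = 4405/16]
   → E = (33/4, -5/2)

E = (33/4, -5/2)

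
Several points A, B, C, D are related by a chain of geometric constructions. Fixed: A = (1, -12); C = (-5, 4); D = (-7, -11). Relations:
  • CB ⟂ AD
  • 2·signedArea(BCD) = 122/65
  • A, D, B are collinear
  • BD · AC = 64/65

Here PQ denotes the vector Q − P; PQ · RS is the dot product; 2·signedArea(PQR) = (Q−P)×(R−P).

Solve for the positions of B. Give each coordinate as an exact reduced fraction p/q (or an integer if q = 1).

1. B_x = -447/65  [A, D, B are collinear ∩ CB ⟂ AD]
2. B_y = -716/65  [A, D, B are collinear ∩ CB ⟂ AD]
   → B = (-447/65, -716/65)

B = (-447/65, -716/65)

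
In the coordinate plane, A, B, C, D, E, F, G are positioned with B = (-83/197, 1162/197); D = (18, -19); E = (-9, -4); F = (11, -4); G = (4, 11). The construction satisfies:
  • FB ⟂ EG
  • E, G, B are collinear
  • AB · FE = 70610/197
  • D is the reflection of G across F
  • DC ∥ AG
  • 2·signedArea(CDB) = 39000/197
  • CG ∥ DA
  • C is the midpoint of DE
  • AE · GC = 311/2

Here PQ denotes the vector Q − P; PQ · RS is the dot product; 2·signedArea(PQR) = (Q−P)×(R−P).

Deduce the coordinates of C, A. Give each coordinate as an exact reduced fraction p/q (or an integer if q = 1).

1. C_x = 9/2  [C is the midpoint of DE]
2. C_y = -23/2  [C is the midpoint of DE]
   → C = (9/2, -23/2)
3. A_x = 35/2  [DC ∥ AG ∩ CG ∥ DA]
4. A_y = 7/2  [DC ∥ AG ∩ CG ∥ DA]
   → A = (35/2, 7/2)

A = (35/2, 7/2)
C = (9/2, -23/2)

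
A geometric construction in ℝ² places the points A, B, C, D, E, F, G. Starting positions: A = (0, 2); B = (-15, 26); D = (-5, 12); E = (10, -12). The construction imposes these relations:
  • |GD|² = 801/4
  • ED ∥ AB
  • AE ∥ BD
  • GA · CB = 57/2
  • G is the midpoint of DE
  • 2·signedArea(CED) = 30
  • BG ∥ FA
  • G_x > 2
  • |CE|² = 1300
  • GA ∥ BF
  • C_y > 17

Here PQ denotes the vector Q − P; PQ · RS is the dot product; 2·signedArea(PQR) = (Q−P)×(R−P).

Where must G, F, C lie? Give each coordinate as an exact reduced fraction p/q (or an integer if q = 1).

C = (-10, 18)
F = (-35/2, 28)
G = (5/2, 0)

1. G_x = 5/2  [G is the midpoint of DE]
2. G_y = 0  [G is the midpoint of DE]
   → G = (5/2, 0)
3. F_x = -35/2  [BG ∥ FA ∩ GA ∥ BF]
4. F_y = 28  [BG ∥ FA ∩ GA ∥ BF]
   → F = (-35/2, 28)
5. C_x = -10  [2·signedArea(CED) = 30 ∩ GA · CB = 57/2]
6. C_y = 18  [2·signedArea(CED) = 30 ∩ GA · CB = 57/2]
   → C = (-10, 18)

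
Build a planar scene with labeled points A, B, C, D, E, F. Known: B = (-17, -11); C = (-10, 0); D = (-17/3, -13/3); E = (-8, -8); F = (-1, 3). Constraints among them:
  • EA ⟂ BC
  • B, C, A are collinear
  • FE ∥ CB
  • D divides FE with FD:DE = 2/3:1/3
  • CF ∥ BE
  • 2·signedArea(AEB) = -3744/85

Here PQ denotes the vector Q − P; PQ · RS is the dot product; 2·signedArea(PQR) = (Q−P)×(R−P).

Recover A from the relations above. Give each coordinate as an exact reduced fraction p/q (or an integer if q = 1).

1. A_x = -1109/85  [B, C, A are collinear ∩ EA ⟂ BC]
2. A_y = -407/85  [B, C, A are collinear ∩ EA ⟂ BC]
   → A = (-1109/85, -407/85)

A = (-1109/85, -407/85)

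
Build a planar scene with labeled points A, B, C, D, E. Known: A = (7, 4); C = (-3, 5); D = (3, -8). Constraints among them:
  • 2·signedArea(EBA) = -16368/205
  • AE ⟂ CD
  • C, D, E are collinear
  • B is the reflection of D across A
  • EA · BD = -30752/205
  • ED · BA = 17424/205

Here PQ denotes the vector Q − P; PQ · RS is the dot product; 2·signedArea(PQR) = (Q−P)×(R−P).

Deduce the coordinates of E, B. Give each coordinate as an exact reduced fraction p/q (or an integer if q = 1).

1. E_x = -177/205  [C, D, E are collinear ∩ AE ⟂ CD]
2. E_y = 76/205  [C, D, E are collinear ∩ AE ⟂ CD]
   → E = (-177/205, 76/205)
3. B_x = 11  [B is the reflection of D across A]
4. B_y = 16  [B is the reflection of D across A]
   → B = (11, 16)

B = (11, 16)
E = (-177/205, 76/205)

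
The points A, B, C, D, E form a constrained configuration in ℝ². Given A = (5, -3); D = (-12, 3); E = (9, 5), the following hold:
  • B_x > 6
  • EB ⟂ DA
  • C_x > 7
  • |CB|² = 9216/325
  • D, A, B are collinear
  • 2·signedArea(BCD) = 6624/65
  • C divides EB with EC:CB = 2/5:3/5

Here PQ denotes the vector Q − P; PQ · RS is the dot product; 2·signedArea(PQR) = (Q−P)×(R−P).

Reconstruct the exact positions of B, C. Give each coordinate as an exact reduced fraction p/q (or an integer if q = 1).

B = (393/65, -219/65)
C = (2541/325, 537/325)

1. B_x = 393/65  [D, A, B are collinear ∩ EB ⟂ DA]
2. B_y = -219/65  [D, A, B are collinear ∩ EB ⟂ DA]
   → B = (393/65, -219/65)
3. C_x = 2541/325  [C divides EB with EC:CB = 2/5:3/5]
4. C_y = 537/325  [C divides EB with EC:CB = 2/5:3/5]
   → C = (2541/325, 537/325)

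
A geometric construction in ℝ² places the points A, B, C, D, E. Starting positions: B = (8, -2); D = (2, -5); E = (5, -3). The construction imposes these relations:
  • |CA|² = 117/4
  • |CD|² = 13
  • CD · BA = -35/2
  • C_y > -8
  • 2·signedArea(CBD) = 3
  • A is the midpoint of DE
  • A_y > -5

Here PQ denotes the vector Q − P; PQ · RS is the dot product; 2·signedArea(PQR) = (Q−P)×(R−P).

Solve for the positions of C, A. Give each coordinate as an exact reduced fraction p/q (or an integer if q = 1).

1. A_x = 7/2  [A is the midpoint of DE]
2. A_y = -4  [A is the midpoint of DE]
   → A = (7/2, -4)
3. C_x = -1  [2·signedArea(CBD) = 3 ∩ CD · BA = -35/2]
4. C_y = -7  [2·signedArea(CBD) = 3 ∩ CD · BA = -35/2]
   → C = (-1, -7)

A = (7/2, -4)
C = (-1, -7)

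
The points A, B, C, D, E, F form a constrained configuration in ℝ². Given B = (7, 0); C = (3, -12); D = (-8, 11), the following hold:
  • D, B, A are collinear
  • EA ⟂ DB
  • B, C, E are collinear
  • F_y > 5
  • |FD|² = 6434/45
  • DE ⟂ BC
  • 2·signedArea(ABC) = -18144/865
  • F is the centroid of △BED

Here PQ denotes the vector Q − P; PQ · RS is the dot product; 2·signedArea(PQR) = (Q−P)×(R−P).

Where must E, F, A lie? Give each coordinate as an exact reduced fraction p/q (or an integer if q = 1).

1. E_x = 44/5  [B, C, E are collinear ∩ DE ⟂ BC]
2. E_y = 27/5  [B, C, E are collinear ∩ DE ⟂ BC]
   → E = (44/5, 27/5)
3. F_x = 13/5  [F is the centroid of △BED]
4. F_y = 82/15  [F is the centroid of △BED]
   → F = (13/5, 82/15)
5. A_x = 968/173  [D, B, A are collinear ∩ EA ⟂ DB]
6. A_y = 891/865  [D, B, A are collinear ∩ EA ⟂ DB]
   → A = (968/173, 891/865)

A = (968/173, 891/865)
E = (44/5, 27/5)
F = (13/5, 82/15)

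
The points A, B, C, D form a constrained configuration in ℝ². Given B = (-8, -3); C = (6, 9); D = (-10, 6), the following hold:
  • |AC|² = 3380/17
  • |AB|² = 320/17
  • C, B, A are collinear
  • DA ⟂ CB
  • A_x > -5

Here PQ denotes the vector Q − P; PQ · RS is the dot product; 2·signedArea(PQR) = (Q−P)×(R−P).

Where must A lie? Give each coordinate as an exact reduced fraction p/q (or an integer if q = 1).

A = (-80/17, -3/17)

1. A_x = -80/17  [C, B, A are collinear ∩ DA ⟂ CB]
2. A_y = -3/17  [C, B, A are collinear ∩ DA ⟂ CB]
   → A = (-80/17, -3/17)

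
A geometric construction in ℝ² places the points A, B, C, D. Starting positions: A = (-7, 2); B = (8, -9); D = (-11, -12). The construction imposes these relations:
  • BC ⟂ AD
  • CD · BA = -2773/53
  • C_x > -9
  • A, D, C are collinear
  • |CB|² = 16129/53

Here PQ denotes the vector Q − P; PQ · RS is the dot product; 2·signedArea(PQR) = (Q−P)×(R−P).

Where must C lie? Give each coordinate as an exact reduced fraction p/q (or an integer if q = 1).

C = (-465/53, -223/53)

1. C_x = -465/53  [A, D, C are collinear ∩ BC ⟂ AD]
2. C_y = -223/53  [A, D, C are collinear ∩ BC ⟂ AD]
   → C = (-465/53, -223/53)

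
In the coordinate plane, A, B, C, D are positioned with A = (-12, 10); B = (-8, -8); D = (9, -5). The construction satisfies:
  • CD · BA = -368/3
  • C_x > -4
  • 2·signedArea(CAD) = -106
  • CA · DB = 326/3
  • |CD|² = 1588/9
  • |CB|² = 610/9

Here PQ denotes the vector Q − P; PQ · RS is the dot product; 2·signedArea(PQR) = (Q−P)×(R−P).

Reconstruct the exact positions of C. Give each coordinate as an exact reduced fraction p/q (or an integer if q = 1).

C = (-11/3, -1)

1. C_x = -11/3  [CA · DB = 326/3 ∩ CD · BA = -368/3]
2. C_y = -1  [CA · DB = 326/3 ∩ CD · BA = -368/3]
   → C = (-11/3, -1)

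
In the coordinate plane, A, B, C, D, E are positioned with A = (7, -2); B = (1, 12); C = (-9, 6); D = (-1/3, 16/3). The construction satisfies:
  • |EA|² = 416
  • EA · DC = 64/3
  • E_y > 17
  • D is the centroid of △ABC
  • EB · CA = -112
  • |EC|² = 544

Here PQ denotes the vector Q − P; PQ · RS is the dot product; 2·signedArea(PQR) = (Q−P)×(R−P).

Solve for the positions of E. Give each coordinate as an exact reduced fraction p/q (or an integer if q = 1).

E = (11, 18)

1. E_x = 11  [EA · DC = 64/3 ∩ EB · CA = -112]
2. E_y = 18  [EA · DC = 64/3 ∩ EB · CA = -112]
   → E = (11, 18)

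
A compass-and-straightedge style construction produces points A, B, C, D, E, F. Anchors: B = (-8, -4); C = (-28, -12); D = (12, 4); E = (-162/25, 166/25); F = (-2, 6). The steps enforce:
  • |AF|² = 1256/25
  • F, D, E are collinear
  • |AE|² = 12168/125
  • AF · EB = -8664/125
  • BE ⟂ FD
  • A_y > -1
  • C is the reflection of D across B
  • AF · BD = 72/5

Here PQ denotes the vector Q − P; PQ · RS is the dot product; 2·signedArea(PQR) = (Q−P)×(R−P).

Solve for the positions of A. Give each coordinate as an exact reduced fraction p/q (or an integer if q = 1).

A = (0, -4/5)

1. A_x = 0  [AF · BD = 72/5 ∩ AF · EB = -8664/125]
2. A_y = -4/5  [AF · BD = 72/5 ∩ AF · EB = -8664/125]
   → A = (0, -4/5)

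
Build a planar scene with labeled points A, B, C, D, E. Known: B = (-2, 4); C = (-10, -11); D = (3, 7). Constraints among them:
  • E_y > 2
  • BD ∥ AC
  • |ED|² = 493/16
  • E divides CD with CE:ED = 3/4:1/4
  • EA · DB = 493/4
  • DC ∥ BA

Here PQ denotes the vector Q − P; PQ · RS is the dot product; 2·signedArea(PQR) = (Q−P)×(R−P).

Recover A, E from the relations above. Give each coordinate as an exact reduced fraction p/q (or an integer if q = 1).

1. A_x = -15  [BD ∥ AC ∩ DC ∥ BA]
2. A_y = -14  [BD ∥ AC ∩ DC ∥ BA]
   → A = (-15, -14)
3. E_x = -1/4  [E divides CD with CE:ED = 3/4:1/4]
4. E_y = 5/2  [E divides CD with CE:ED = 3/4:1/4]
   → E = (-1/4, 5/2)

A = (-15, -14)
E = (-1/4, 5/2)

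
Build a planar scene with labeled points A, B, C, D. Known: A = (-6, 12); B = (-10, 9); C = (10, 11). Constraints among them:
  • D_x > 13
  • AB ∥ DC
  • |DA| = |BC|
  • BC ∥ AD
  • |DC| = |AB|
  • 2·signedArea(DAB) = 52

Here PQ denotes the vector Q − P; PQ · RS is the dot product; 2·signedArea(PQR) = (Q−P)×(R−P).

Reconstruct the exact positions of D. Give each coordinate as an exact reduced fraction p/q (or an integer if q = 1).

1. D_x = 14  [AB ∥ DC ∩ BC ∥ AD]
2. D_y = 14  [AB ∥ DC ∩ BC ∥ AD]
   → D = (14, 14)

D = (14, 14)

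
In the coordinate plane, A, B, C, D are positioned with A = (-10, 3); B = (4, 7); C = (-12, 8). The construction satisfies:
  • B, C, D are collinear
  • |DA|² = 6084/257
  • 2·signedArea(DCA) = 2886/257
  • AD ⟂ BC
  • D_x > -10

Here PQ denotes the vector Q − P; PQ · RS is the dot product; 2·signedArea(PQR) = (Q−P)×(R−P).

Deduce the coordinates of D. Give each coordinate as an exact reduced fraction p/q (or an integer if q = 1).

1. D_x = -2492/257  [B, C, D are collinear ∩ AD ⟂ BC]
2. D_y = 2019/257  [B, C, D are collinear ∩ AD ⟂ BC]
   → D = (-2492/257, 2019/257)

D = (-2492/257, 2019/257)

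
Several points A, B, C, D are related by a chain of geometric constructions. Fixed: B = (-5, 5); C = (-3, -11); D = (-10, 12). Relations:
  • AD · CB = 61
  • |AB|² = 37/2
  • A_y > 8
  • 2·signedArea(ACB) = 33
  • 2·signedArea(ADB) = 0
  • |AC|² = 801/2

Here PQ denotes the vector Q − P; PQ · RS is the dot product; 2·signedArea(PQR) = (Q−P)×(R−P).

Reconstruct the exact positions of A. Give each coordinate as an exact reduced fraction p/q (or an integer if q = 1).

1. A_x = -15/2  [2·signedArea(ADB) = 0 ∩ 2·signedArea(ACB) = 33]
2. A_y = 17/2  [2·signedArea(ADB) = 0 ∩ 2·signedArea(ACB) = 33]
   → A = (-15/2, 17/2)

A = (-15/2, 17/2)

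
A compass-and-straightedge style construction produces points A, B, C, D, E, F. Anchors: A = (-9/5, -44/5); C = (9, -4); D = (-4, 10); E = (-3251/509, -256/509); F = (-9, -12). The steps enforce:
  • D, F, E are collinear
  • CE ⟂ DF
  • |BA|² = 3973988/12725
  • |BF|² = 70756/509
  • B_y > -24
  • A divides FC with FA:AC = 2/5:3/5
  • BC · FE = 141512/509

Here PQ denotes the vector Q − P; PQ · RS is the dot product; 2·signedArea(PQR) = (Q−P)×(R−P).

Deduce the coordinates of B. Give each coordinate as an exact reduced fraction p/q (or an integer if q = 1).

B = (-5911/509, -11960/509)

1. B_x = -5911/509  [line -1330/509·x + -5852/509·y + -152950/509 = 0 ∩ |BA|² = 3973988/12725]
2. B_y = -11960/509  [line -1330/509·x + -5852/509·y + -152950/509 = 0 ∩ |BA|² = 3973988/12725]
   → B = (-5911/509, -11960/509)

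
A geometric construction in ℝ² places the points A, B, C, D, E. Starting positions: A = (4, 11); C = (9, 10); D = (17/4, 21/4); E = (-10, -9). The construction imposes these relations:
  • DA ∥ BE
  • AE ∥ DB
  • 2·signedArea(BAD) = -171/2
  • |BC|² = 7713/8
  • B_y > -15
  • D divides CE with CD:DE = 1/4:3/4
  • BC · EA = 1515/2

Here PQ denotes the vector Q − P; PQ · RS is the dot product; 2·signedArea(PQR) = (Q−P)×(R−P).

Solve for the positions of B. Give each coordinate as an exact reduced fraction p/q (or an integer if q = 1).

1. B_x = -39/4  [DA ∥ BE ∩ AE ∥ DB]
2. B_y = -59/4  [DA ∥ BE ∩ AE ∥ DB]
   → B = (-39/4, -59/4)

B = (-39/4, -59/4)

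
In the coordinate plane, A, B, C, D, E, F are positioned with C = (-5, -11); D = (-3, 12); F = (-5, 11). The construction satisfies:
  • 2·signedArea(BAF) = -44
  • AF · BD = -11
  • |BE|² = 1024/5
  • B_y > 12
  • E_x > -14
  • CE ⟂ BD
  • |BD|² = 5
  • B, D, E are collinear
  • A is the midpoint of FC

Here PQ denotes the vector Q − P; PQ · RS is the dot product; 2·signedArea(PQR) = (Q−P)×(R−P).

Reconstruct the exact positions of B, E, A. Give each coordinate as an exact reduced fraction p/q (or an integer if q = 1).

1. A_x = -5  [A is the midpoint of FC]
2. A_y = 0  [A is the midpoint of FC]
   → A = (-5, 0)
3. B_x = -1  [2·signedArea(BAF) = -44 ∩ AF · BD = -11]
4. B_y = 13  [2·signedArea(BAF) = -44 ∩ AF · BD = -11]
   → B = (-1, 13)
5. E_x = -69/5  [B, D, E are collinear ∩ CE ⟂ BD]
6. E_y = 33/5  [B, D, E are collinear ∩ CE ⟂ BD]
   → E = (-69/5, 33/5)

A = (-5, 0)
B = (-1, 13)
E = (-69/5, 33/5)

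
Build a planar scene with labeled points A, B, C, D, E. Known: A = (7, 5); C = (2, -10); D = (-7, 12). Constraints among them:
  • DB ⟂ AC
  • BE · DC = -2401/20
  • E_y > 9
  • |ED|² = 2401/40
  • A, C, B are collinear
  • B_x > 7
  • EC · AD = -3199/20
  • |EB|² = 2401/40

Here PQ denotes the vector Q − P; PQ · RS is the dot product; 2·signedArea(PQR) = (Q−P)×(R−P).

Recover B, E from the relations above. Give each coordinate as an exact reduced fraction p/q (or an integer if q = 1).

B = (77/10, 71/10)
E = (7/20, 191/20)

1. B_x = 77/10  [A, C, B are collinear ∩ DB ⟂ AC]
2. B_y = 71/10  [A, C, B are collinear ∩ DB ⟂ AC]
   → B = (77/10, 71/10)
3. E_x = 7/20  [EC · AD = -3199/20 ∩ BE · DC = -2401/20]
4. E_y = 191/20  [EC · AD = -3199/20 ∩ BE · DC = -2401/20]
   → E = (7/20, 191/20)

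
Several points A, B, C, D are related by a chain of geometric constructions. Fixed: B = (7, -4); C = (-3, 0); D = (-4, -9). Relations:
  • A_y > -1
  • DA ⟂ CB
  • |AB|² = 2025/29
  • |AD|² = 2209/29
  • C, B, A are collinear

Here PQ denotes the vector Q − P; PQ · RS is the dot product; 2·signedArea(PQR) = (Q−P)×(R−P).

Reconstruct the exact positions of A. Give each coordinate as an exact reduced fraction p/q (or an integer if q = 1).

A = (-22/29, -26/29)

1. A_x = -22/29  [C, B, A are collinear ∩ DA ⟂ CB]
2. A_y = -26/29  [C, B, A are collinear ∩ DA ⟂ CB]
   → A = (-22/29, -26/29)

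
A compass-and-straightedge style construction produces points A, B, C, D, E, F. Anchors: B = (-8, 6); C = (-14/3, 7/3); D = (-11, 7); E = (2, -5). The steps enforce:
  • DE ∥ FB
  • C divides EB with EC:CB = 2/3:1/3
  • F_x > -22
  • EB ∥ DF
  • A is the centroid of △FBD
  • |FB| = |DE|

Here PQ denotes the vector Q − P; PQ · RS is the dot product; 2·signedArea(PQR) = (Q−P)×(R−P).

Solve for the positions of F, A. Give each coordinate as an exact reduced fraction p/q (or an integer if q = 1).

A = (-40/3, 31/3)
F = (-21, 18)

1. F_x = -21  [DE ∥ FB ∩ EB ∥ DF]
2. F_y = 18  [DE ∥ FB ∩ EB ∥ DF]
   → F = (-21, 18)
3. A_x = -40/3  [A is the centroid of △FBD]
4. A_y = 31/3  [A is the centroid of △FBD]
   → A = (-40/3, 31/3)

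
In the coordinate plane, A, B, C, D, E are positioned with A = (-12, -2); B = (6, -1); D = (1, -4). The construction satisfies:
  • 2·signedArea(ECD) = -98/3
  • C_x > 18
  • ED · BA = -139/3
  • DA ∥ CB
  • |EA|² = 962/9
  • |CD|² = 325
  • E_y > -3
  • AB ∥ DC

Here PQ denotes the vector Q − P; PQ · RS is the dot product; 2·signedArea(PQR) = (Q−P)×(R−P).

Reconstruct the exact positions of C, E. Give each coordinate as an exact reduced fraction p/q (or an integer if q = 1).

1. C_x = 19  [DA ∥ CB ∩ AB ∥ DC]
2. C_y = -3  [DA ∥ CB ∩ AB ∥ DC]
   → C = (19, -3)
3. E_x = -5/3  [2·signedArea(ECD) = -98/3 ∩ ED · BA = -139/3]
4. E_y = -7/3  [2·signedArea(ECD) = -98/3 ∩ ED · BA = -139/3]
   → E = (-5/3, -7/3)

C = (19, -3)
E = (-5/3, -7/3)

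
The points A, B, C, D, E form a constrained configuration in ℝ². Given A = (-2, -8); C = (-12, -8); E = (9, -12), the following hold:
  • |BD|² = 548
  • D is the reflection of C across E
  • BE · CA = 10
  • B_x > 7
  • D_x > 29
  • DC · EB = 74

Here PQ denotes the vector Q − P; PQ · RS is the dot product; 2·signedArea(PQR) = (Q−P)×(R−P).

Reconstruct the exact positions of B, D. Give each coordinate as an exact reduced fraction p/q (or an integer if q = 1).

1. B_x = 8  [BE · CA = 10]
2. D_x = 30  [D is the reflection of C across E]
3. D_y = -16  [D is the reflection of C across E]
   → D = (30, -16)
4. B_x = 8  [BE · CA = 10 ∩ DC · EB = 74]
5. B_y = -8  [BE · CA = 10 ∩ DC · EB = 74]
   → B = (8, -8)

B = (8, -8)
D = (30, -16)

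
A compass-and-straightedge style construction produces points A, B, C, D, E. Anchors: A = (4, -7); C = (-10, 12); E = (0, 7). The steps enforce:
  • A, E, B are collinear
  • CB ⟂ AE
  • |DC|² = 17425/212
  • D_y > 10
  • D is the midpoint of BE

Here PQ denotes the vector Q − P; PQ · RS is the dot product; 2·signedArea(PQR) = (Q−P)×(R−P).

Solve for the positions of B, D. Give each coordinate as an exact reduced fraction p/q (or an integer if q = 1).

B = (-110/53, 756/53)
D = (-55/53, 1127/106)

1. B_x = -110/53  [A, E, B are collinear ∩ CB ⟂ AE]
2. B_y = 756/53  [A, E, B are collinear ∩ CB ⟂ AE]
   → B = (-110/53, 756/53)
3. D_x = -55/53  [D is the midpoint of BE]
4. D_y = 1127/106  [D is the midpoint of BE]
   → D = (-55/53, 1127/106)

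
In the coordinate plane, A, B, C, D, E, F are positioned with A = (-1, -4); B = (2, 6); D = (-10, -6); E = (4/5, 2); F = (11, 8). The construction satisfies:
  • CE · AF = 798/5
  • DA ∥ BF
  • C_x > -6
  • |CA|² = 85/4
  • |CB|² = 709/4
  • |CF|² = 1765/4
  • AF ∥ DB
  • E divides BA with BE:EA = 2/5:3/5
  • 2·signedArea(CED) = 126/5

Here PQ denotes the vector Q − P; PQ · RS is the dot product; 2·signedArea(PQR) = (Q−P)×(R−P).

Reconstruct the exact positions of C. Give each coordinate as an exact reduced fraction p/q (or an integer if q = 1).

C = (-11/2, -5)

1. C_x = -11/2  [2·signedArea(CED) = 126/5 ∩ CE · AF = 798/5]
2. C_y = -5  [2·signedArea(CED) = 126/5 ∩ CE · AF = 798/5]
   → C = (-11/2, -5)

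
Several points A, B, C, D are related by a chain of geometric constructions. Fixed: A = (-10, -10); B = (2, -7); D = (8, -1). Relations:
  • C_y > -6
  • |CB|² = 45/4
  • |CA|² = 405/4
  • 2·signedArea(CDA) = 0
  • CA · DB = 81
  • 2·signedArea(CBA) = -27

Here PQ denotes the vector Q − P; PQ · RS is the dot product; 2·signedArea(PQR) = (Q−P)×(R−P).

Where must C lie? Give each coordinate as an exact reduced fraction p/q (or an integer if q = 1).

C = (-1, -11/2)

1. C_x = -1  [2·signedArea(CDA) = 0 ∩ CA · DB = 81]
2. C_y = -11/2  [2·signedArea(CDA) = 0 ∩ CA · DB = 81]
   → C = (-1, -11/2)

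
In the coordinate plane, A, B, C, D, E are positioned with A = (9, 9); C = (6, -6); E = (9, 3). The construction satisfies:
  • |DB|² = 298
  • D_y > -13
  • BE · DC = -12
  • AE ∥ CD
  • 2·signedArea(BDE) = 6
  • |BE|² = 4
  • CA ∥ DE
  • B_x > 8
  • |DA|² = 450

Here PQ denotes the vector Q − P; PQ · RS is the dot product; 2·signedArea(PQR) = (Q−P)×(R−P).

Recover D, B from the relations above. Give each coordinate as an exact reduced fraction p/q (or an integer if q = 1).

B = (9, 5)
D = (6, -12)

1. D_x = 6  [CA ∥ DE ∩ AE ∥ CD]
2. D_y = -12  [CA ∥ DE ∩ AE ∥ CD]
   → D = (6, -12)
3. B_x = 9  [2·signedArea(BDE) = 6 ∩ BE · DC = -12]
4. B_y = 5  [2·signedArea(BDE) = 6 ∩ BE · DC = -12]
   → B = (9, 5)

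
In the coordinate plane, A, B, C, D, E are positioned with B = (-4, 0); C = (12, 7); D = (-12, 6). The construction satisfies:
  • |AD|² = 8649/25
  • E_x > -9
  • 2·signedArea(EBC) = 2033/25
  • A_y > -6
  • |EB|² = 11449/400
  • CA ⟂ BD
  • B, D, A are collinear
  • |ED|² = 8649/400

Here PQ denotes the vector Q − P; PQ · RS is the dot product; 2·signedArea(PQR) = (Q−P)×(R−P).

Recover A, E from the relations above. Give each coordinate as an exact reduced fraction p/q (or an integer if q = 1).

1. A_x = 72/25  [B, D, A are collinear ∩ CA ⟂ BD]
2. A_y = -129/25  [B, D, A are collinear ∩ CA ⟂ BD]
   → A = (72/25, -129/25)
3. E_x = -207/25  [line -7·x + 16·y + -2733/25 = 0 ∩ |ED|² = 8649/400]
4. E_y = 321/100  [line -7·x + 16·y + -2733/25 = 0 ∩ |ED|² = 8649/400]
   → E = (-207/25, 321/100)

A = (72/25, -129/25)
E = (-207/25, 321/100)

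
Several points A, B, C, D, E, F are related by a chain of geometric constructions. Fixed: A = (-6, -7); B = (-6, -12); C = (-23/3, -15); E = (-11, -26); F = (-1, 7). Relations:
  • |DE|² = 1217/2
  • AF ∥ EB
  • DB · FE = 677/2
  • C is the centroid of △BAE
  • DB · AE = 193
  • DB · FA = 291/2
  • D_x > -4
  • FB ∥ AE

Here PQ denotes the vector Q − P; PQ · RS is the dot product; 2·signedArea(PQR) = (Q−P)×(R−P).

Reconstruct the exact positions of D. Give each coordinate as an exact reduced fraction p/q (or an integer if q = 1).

D = (-7/2, -5/2)

1. D_x = -7/2  [DB · FA = 291/2 ∩ DB · FE = 677/2]
2. D_y = -5/2  [DB · FA = 291/2 ∩ DB · FE = 677/2]
   → D = (-7/2, -5/2)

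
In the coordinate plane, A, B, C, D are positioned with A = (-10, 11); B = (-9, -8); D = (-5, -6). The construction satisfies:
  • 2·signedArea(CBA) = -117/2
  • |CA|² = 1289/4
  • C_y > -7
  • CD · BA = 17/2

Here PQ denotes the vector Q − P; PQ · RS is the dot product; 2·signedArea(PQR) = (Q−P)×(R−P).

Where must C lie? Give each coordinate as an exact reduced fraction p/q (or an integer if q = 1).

1. C_x = -6  [2·signedArea(CBA) = -117/2 ∩ CD · BA = 17/2]
2. C_y = -13/2  [2·signedArea(CBA) = -117/2 ∩ CD · BA = 17/2]
   → C = (-6, -13/2)

C = (-6, -13/2)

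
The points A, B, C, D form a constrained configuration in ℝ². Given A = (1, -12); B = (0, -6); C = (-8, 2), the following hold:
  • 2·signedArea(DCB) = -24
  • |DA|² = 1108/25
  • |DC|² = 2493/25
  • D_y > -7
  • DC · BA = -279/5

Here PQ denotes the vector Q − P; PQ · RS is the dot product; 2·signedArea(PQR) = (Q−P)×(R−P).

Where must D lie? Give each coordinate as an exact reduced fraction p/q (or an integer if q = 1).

1. D_x = -13/5  [2·signedArea(DCB) = -24 ∩ DC · BA = -279/5]
2. D_y = -32/5  [2·signedArea(DCB) = -24 ∩ DC · BA = -279/5]
   → D = (-13/5, -32/5)

D = (-13/5, -32/5)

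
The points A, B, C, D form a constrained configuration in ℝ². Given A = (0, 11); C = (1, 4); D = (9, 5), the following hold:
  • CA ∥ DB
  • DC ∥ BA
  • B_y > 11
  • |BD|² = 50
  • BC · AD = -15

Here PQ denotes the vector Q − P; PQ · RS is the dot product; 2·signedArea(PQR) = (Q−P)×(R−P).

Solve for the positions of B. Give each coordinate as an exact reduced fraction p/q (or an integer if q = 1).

B = (8, 12)

1. B_x = 8  [DC ∥ BA ∩ CA ∥ DB]
2. B_y = 12  [DC ∥ BA ∩ CA ∥ DB]
   → B = (8, 12)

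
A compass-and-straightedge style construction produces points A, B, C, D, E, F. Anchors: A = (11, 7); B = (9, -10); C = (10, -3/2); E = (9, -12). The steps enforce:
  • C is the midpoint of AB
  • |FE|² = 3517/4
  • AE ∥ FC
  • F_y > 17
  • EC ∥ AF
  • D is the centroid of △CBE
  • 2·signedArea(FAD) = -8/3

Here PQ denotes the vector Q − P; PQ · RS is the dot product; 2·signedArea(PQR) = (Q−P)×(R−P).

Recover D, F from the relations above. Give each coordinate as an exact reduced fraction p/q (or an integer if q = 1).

1. D_x = 28/3  [D is the centroid of △CBE]
2. D_y = -47/6  [D is the centroid of △CBE]
   → D = (28/3, -47/6)
3. F_x = 12  [AE ∥ FC ∩ EC ∥ AF]
4. F_y = 35/2  [AE ∥ FC ∩ EC ∥ AF]
   → F = (12, 35/2)

D = (28/3, -47/6)
F = (12, 35/2)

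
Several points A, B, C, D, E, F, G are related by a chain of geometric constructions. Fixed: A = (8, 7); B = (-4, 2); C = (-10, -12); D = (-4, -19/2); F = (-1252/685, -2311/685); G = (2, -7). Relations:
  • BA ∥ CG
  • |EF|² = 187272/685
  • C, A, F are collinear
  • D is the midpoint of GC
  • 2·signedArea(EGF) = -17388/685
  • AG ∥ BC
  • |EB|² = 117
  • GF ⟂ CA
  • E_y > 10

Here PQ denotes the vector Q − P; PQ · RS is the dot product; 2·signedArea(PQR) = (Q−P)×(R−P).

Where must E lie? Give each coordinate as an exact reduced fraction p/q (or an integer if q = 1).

E = (-10, 11)

1. E_x = -10  [line -2484/685·x + -2622/685·y + 4002/685 = 0 ∩ |EB|² = 117]
2. E_y = 11  [line -2484/685·x + -2622/685·y + 4002/685 = 0 ∩ |EB|² = 117]
   → E = (-10, 11)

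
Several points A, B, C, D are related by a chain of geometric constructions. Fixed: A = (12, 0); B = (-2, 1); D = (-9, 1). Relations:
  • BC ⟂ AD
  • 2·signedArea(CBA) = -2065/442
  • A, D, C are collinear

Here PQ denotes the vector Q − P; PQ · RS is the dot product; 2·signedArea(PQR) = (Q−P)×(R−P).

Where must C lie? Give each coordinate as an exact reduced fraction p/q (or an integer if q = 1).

1. C_x = -891/442  [A, D, C are collinear ∩ BC ⟂ AD]
2. C_y = 295/442  [A, D, C are collinear ∩ BC ⟂ AD]
   → C = (-891/442, 295/442)

C = (-891/442, 295/442)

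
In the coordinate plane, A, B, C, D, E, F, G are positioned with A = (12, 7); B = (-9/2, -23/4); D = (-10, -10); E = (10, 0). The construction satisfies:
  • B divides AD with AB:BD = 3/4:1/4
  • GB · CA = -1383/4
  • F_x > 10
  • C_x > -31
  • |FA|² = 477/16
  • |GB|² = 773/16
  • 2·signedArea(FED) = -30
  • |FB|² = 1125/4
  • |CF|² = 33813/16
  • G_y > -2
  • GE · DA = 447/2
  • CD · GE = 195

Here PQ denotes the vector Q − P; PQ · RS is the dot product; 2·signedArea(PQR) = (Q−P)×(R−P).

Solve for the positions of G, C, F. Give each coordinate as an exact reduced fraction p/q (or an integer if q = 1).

C = (-30, -20)
F = (21/2, 7/4)
G = (1, -3/2)

1. G_x = 1  [line -22·x + -17·y + -7/2 = 0 ∩ |GB|² = 773/16]
2. G_y = -3/2  [line -22·x + -17·y + -7/2 = 0 ∩ |GB|² = 773/16]
   → G = (1, -3/2)
3. C_x = -30  [CD · GE = 195 ∩ GB · CA = -1383/4]
4. C_y = -20  [CD · GE = 195 ∩ GB · CA = -1383/4]
   → C = (-30, -20)
5. F_x = 21/2  [line 10·x + -20·y + -70 = 0 ∩ |CF|² = 33813/16]
6. F_y = 7/4  [line 10·x + -20·y + -70 = 0 ∩ |CF|² = 33813/16]
   → F = (21/2, 7/4)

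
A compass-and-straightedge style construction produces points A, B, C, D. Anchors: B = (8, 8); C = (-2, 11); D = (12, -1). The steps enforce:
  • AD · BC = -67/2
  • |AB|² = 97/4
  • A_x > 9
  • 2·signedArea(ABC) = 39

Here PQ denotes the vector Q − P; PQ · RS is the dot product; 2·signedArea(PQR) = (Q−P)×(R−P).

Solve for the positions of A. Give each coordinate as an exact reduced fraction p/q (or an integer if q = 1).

1. A_x = 10  [AD · BC = -67/2 ∩ 2·signedArea(ABC) = 39]
2. A_y = 7/2  [AD · BC = -67/2 ∩ 2·signedArea(ABC) = 39]
   → A = (10, 7/2)

A = (10, 7/2)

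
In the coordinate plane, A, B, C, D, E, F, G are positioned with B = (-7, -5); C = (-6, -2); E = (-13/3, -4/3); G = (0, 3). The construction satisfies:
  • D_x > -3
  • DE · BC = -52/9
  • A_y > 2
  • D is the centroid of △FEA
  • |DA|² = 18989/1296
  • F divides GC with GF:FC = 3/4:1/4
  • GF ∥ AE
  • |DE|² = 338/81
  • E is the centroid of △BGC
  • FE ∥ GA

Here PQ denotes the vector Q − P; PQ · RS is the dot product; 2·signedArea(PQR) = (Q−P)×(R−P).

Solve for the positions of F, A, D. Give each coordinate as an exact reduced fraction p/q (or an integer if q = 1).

A = (1/6, 29/12)
D = (-26/9, 1/9)
F = (-9/2, -3/4)

1. F_x = -9/2  [F divides GC with GF:FC = 3/4:1/4]
2. F_y = -3/4  [F divides GC with GF:FC = 3/4:1/4]
   → F = (-9/2, -3/4)
3. A_x = 1/6  [GF ∥ AE ∩ FE ∥ GA]
4. A_y = 29/12  [GF ∥ AE ∩ FE ∥ GA]
   → A = (1/6, 29/12)
5. D_x = -26/9  [D is the centroid of △FEA]
6. D_y = 1/9  [D is the centroid of △FEA]
   → D = (-26/9, 1/9)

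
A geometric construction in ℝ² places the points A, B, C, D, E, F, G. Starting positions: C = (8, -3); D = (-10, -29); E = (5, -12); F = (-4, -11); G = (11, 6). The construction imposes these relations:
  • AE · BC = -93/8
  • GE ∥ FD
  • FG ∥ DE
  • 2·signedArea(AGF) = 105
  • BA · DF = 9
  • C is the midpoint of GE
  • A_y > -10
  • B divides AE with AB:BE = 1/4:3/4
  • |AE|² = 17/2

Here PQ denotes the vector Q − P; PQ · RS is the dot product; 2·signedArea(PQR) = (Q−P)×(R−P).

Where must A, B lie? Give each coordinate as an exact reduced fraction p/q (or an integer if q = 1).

A = (7/2, -19/2)
B = (31/8, -81/8)

1. A_x = 7/2  [line 17·x + -15·y + -202 = 0 ∩ |AE|² = 17/2]
2. A_y = -19/2  [line 17·x + -15·y + -202 = 0 ∩ |AE|² = 17/2]
   → A = (7/2, -19/2)
3. B_x = 31/8  [B divides AE with AB:BE = 1/4:3/4]
4. B_y = -81/8  [B divides AE with AB:BE = 1/4:3/4]
   → B = (31/8, -81/8)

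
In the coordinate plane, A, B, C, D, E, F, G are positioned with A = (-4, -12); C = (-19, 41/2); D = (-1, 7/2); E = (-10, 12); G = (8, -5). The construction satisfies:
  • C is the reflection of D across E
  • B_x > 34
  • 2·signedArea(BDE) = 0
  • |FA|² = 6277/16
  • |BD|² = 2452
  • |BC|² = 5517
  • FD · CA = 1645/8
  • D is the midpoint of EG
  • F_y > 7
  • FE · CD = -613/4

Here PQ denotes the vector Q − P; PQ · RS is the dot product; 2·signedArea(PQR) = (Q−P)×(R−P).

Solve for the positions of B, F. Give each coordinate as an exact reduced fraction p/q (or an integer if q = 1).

1. B_x = 35  [line -17/2·x + -9·y + 23 = 0 ∩ |BD|² = 2452]
2. B_y = -61/2  [line -17/2·x + -9·y + 23 = 0 ∩ |BD|² = 2452]
   → B = (35, -61/2)
3. F_x = -11/2  [FE · CD = -613/4 ∩ FD · CA = 1645/8]
4. F_y = 31/4  [FE · CD = -613/4 ∩ FD · CA = 1645/8]
   → F = (-11/2, 31/4)

B = (35, -61/2)
F = (-11/2, 31/4)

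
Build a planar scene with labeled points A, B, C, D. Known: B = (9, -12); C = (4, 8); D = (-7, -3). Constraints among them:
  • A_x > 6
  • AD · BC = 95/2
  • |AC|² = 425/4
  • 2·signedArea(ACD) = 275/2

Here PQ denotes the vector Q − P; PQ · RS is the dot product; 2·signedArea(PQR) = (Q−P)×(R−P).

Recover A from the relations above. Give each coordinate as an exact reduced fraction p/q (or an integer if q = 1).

1. A_x = 13/2  [2·signedArea(ACD) = 275/2 ∩ AD · BC = 95/2]
2. A_y = -2  [2·signedArea(ACD) = 275/2 ∩ AD · BC = 95/2]
   → A = (13/2, -2)

A = (13/2, -2)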